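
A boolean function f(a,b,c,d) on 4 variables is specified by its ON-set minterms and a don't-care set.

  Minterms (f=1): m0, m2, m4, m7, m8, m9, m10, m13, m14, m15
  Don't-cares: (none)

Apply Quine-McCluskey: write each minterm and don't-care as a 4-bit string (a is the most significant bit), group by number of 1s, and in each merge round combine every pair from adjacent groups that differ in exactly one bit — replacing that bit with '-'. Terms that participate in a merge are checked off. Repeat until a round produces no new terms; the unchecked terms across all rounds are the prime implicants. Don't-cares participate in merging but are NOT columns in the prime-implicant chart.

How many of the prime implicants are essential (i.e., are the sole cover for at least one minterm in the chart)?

3

size-2^0 implicants → 0000(✓)  0010(✓)  0100(✓)  0111(✓)  1000(✓)  1001(✓)  1010(✓)  1101(✓)  1110(✓)  1111(✓)
size-2^1 implicants → -000(✓)  -010(✓)  -111  0-00  00-0(✓)  1-01  1-10  10-0(✓)  100-  11-1  111-
size-2^2 implicants → -0-0
Unchecked terms (primes): -0-0, -111, 0-00, 1-01, 1-10, 100-, 11-1, 111-
Minterm coverage:
  m0 ⊆ -0-0,0-00
  m2 ⊆ -0-0 [E]
  m4 ⊆ 0-00 [E]
  m7 ⊆ -111 [E]
  m8 ⊆ -0-0,100-
  m9 ⊆ 1-01,100-
  m10 ⊆ -0-0,1-10
  m13 ⊆ 1-01,11-1
  m14 ⊆ 1-10,111-
  m15 ⊆ -111,11-1,111-
E = {-0-0, -111, 0-00}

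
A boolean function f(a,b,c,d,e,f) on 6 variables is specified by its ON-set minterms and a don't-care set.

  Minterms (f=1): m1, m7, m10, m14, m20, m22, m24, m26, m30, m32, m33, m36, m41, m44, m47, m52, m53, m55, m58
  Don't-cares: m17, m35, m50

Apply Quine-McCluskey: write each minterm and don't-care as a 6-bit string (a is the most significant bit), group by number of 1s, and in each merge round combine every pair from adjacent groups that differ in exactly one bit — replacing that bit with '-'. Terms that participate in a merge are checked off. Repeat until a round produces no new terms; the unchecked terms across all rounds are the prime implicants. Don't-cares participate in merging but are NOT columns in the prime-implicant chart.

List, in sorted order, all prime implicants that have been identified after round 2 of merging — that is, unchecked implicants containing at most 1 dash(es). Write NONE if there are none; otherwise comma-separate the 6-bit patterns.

-00001, -10100, -11010, 0-0001, 000111, 01-110, 0101-0, 0110-0, 1-0100, 10-001, 10-100, 100-00, 1000-1, 10000-, 101111, 11-010, 1101-1, 11010-

size-2^0 implicants → 000001(✓)  000111  001010(✓)  001110(✓)  010001(✓)  010100(✓)  010110(✓)  011000(✓)  011010(✓)  011110(✓)  100000(✓)  100001(✓)  100011(✓)  100100(✓)  101001(✓)  101100(✓)  101111  110010(✓)  110100(✓)  110101(✓)  110111(✓)  111010(✓)
size-2^1 implicants → -00001  -10100  -11010  0-0001  0-1010(✓)  0-1110(✓)  001-10(✓)  01-110  0101-0  011-10(✓)  0110-0  1-0100  10-001  10-100  100-00  1000-1  10000-  11-010  1101-1  11010-
size-2^2 implicants → 0-1-10
Unchecked terms (primes): -00001, -10100, -11010, 0-0001, 0-1-10, 000111, 01-110, 0101-0, 0110-0, 1-0100, 10-001, 10-100, 100-00, 1000-1, 10000-, 101111, 11-010, 1101-1, 11010-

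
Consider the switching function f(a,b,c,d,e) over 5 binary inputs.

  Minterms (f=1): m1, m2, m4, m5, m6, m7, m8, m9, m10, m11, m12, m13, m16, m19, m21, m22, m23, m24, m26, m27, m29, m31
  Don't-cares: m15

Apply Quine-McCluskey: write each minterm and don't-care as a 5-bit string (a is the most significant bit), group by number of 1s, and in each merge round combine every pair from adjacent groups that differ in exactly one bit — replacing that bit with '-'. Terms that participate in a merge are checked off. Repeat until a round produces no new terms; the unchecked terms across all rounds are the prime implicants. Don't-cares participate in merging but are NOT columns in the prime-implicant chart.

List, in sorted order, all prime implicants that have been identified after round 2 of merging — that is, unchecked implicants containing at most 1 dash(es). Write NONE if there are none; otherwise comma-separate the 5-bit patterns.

0-010, 00-10, 1-000

size-2^0 implicants → 00001(✓)  00010(✓)  00100(✓)  00101(✓)  00110(✓)  00111(✓)  01000(✓)  01001(✓)  01010(✓)  01011(✓)  01100(✓)  01101(✓)  01111(✓)  10000(✓)  10011(✓)  10101(✓)  10110(✓)  10111(✓)  11000(✓)  11010(✓)  11011(✓)  11101(✓)  11111(✓)
size-2^1 implicants → -0101(✓)  -0110(✓)  -0111(✓)  -1000(✓)  -1010(✓)  -1011(✓)  -1101(✓)  -1111(✓)  0-001(✓)  0-010  0-100(✓)  0-101(✓)  0-111(✓)  00-01(✓)  00-10  001-0(✓)  001-1(✓)  0010-(✓)  0011-(✓)  01-00(✓)  01-01(✓)  01-11(✓)  010-0(✓)  010-1(✓)  0100-(✓)  0101-(✓)  011-1(✓)  0110-(✓)  1-000  1-011(✓)  1-101(✓)  1-111(✓)  10-11(✓)  101-1(✓)  1011-(✓)  11-11(✓)  110-0(✓)  1101-(✓)  111-1(✓)
size-2^2 implicants → --101(✓)  --111(✓)  -01-1(✓)  -011-  -1-11  -10-0  -101-  -11-1(✓)  0--01  0-1-1(✓)  0-10-  001--  01--1  01-0-  010--  1--11  1-1-1(✓)
size-2^3 implicants → --1-1
Unchecked terms (primes): --1-1, -011-, -1-11, -10-0, -101-, 0--01, 0-010, 0-10-, 00-10, 001--, 01--1, 01-0-, 010--, 1--11, 1-000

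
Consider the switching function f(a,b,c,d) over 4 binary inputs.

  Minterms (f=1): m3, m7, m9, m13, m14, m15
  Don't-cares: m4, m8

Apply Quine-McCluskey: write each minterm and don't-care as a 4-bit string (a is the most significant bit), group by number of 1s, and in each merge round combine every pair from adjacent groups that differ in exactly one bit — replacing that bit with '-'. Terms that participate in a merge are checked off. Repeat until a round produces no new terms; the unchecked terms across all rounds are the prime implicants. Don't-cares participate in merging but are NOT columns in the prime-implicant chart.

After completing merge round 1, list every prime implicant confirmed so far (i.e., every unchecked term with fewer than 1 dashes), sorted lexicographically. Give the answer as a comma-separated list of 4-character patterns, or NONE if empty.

0100

size-2^0 implicants → 0011(✓)  0100  0111(✓)  1000(✓)  1001(✓)  1101(✓)  1110(✓)  1111(✓)
size-2^1 implicants → -111  0-11  1-01  100-  11-1  111-
Unchecked terms (primes): -111, 0-11, 0100, 1-01, 100-, 11-1, 111-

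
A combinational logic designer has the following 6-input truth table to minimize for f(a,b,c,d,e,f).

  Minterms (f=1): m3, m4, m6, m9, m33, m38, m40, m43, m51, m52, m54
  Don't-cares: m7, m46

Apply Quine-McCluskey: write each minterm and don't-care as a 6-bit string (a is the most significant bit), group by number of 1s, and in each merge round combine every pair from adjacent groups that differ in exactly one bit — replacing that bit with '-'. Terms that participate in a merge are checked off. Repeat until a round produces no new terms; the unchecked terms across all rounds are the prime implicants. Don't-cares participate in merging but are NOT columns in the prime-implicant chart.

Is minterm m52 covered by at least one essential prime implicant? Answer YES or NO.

size-2^0 implicants → 000011(✓)  000100(✓)  000110(✓)  000111(✓)  001001  100001  100110(✓)  101000  101011  101110(✓)  110011  110100(✓)  110110(✓)
size-2^1 implicants → -00110  000-11  0001-0  00011-  1-0110  10-110  1101-0
Unchecked terms (primes): -00110, 000-11, 0001-0, 00011-, 001001, 1-0110, 10-110, 100001, 101000, 101011, 110011, 1101-0
Minterm coverage:
  m3 ⊆ 000-11 [E]
  m4 ⊆ 0001-0 [E]
  m6 ⊆ -00110,0001-0,00011-
  m9 ⊆ 001001 [E]
  m33 ⊆ 100001 [E]
  m38 ⊆ -00110,1-0110,10-110
  m40 ⊆ 101000 [E]
  m43 ⊆ 101011 [E]
  m51 ⊆ 110011 [E]
  m52 ⊆ 1101-0 [E]
  m54 ⊆ 1-0110,1101-0
E = {000-11, 0001-0, 001001, 100001, 101000, 101011, 110011, 1101-0}

YES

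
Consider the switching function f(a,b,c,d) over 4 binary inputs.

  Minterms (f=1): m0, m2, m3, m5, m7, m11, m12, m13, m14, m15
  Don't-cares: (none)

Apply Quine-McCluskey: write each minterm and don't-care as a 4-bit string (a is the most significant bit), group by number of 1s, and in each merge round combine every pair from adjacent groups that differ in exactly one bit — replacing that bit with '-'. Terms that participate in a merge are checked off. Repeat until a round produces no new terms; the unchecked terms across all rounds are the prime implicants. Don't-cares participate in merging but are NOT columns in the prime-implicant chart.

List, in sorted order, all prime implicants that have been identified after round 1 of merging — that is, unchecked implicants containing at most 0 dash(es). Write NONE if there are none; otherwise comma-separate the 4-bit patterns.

size-2^0 implicants → 0000(✓)  0010(✓)  0011(✓)  0101(✓)  0111(✓)  1011(✓)  1100(✓)  1101(✓)  1110(✓)  1111(✓)
size-2^1 implicants → -011(✓)  -101(✓)  -111(✓)  0-11(✓)  00-0  001-  01-1(✓)  1-11(✓)  11-0(✓)  11-1(✓)  110-(✓)  111-(✓)
size-2^2 implicants → --11  -1-1  11--
Unchecked terms (primes): --11, -1-1, 00-0, 001-, 11--

NONE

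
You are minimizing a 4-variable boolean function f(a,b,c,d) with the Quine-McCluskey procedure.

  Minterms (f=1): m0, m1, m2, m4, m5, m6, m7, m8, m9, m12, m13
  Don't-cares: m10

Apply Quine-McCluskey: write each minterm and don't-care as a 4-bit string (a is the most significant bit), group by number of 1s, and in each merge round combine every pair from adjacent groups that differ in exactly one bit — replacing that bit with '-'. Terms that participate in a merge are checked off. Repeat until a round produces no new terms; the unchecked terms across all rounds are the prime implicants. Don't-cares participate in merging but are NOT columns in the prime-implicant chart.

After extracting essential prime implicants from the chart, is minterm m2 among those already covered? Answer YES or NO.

[col 0] 0000*, 0001*, 0010*, 0100*, 0101*, 0110*, 0111*, 1000*, 1001*, 1010*, 1100*, 1101*
[col 1] -000*, -001*, -010*, -100*, -101*, 0-00*, 0-01*, 0-10*, 00-0*, 000-*, 01-0*, 01-1*, 010-*, 011-*, 1-00*, 1-01*, 10-0*, 100-*, 110-*
[col 2] --00*, --01*, -0-0, -00-*, -10-*, 0--0, 0-0-*, 01--, 1-0-*
[col 3] --0-
Prime implicants: --0-, -0-0, 0--0, 01--
PI chart (minterm → PIs covering it):
  0 | --0-,-0-0,0--0
  1 | --0-  (sole → essential)
  2 | -0-0,0--0
  4 | --0-,0--0,01--
  5 | --0-,01--
  6 | 0--0,01--
  7 | 01--  (sole → essential)
  8 | --0-,-0-0
  9 | --0-  (sole → essential)
  12 | --0-  (sole → essential)
  13 | --0-  (sole → essential)
Essential prime implicants: --0-, 01--

NO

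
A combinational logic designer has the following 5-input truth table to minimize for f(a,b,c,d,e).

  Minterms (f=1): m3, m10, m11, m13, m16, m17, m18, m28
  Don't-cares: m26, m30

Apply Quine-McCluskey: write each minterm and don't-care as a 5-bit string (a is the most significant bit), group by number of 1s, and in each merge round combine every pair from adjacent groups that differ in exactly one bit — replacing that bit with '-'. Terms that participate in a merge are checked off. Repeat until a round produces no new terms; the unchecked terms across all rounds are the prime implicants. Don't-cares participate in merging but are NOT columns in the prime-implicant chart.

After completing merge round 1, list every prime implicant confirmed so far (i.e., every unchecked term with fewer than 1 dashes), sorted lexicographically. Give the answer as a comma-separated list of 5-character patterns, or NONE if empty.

[col 0] 00011*, 01010*, 01011*, 01101, 10000*, 10001*, 10010*, 11010*, 11100*, 11110*
[col 1] -1010, 0-011, 0101-, 1-010, 100-0, 1000-, 11-10, 111-0
Prime implicants: -1010, 0-011, 0101-, 01101, 1-010, 100-0, 1000-, 11-10, 111-0

01101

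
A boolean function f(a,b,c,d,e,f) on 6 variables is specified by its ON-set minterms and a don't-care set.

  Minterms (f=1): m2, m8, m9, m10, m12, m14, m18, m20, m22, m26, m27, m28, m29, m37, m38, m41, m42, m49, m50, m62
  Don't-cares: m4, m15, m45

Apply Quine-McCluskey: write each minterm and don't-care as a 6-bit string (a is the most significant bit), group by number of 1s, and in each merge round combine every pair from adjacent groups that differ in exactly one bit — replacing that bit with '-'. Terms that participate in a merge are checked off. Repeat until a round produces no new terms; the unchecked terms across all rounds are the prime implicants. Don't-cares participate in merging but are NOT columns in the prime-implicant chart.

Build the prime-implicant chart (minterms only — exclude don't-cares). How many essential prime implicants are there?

[col 0] 000010*, 000100*, 001000*, 001001*, 001010*, 001100*, 001110*, 001111*, 010010*, 010100*, 010110*, 011010*, 011011*, 011100*, 011101*, 100101*, 100110, 101001*, 101010*, 101101*, 110001, 110010*, 111110
[col 1] -01001, -01010, -10010, 0-0010*, 0-0100*, 0-1010*, 0-1100*, 00-010*, 00-100*, 001-00*, 001-10*, 0010-0*, 00100-, 0011-0*, 00111-, 01-010*, 01-100*, 010-10, 0101-0, 01101-, 01110-, 10-101, 101-01
[col 2] 0--010, 0--100, 001--0
Prime implicants: -01001, -01010, -10010, 0--010, 0--100, 001--0, 00100-, 00111-, 010-10, 0101-0, 01101-, 01110-, 10-101, 100110, 101-01, 110001, 111110
PI chart (minterm → PIs covering it):
  2 | 0--010  (sole → essential)
  8 | 001--0,00100-
  9 | -01001,00100-
  10 | -01010,0--010,001--0
  12 | 0--100,001--0
  14 | 001--0,00111-
  18 | -10010,0--010,010-10
  20 | 0--100,0101-0
  22 | 010-10,0101-0
  26 | 0--010,01101-
  27 | 01101-  (sole → essential)
  28 | 0--100,01110-
  29 | 01110-  (sole → essential)
  37 | 10-101  (sole → essential)
  38 | 100110  (sole → essential)
  41 | -01001,101-01
  42 | -01010  (sole → essential)
  49 | 110001  (sole → essential)
  50 | -10010  (sole → essential)
  62 | 111110  (sole → essential)
Essential prime implicants: -01010, -10010, 0--010, 01101-, 01110-, 10-101, 100110, 110001, 111110

9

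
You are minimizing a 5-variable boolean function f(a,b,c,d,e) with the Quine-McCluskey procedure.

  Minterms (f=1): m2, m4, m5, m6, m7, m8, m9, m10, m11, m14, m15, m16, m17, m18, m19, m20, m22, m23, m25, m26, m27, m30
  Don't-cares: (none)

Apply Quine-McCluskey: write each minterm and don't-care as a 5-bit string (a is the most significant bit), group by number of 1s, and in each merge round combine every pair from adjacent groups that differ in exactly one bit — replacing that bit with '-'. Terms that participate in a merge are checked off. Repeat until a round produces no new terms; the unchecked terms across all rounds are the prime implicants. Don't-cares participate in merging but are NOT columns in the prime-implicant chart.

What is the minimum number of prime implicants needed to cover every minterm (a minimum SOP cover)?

7

Round 0: 00010✓ 00100✓ 00101✓ 00110✓ 00111✓ 01000✓ 01001✓ 01010✓ 01011✓ 01110✓ 01111✓ 10000✓ 10001✓ 10010✓ 10011✓ 10100✓ 10110✓ 10111✓ 11001✓ 11010✓ 11011✓ 11110✓
Round 1: -0010✓ -0100✓ -0110✓ -0111✓ -1001✓ -1010✓ -1011✓ -1110✓ 0-010✓ 0-110✓ 0-111✓ 00-10✓ 001-0✓ 001-1✓ 0010-✓ 0011-✓ 01-10✓ 01-11✓ 010-0✓ 010-1✓ 0100-✓ 0101-✓ 0111-✓ 1-001✓ 1-010✓ 1-011✓ 1-110✓ 10-00✓ 10-10✓ 10-11✓ 100-0✓ 100-1✓ 1000-✓ 1001-✓ 101-0✓ 1011-✓ 11-10✓ 110-1✓ 1101-✓
Round 2: --010✓ --110✓ -0-10✓ -01-0 -011- -1-10✓ -10-1 -101- 0--10✓ 0-11- 001-- 01-1- 010-- 1--10✓ 1-0-1 1-01- 10--0 10-1- 100--
Round 3: ---10
PIs = {---10, -01-0, -011-, -10-1, -101-, 0-11-, 001--, 01-1-, 010--, 1-0-1, 1-01-, 10--0, 10-1-, 100--}
Coverage chart:
  m2: ---10 ←essential
  m4: -01-0,001--
  m5: 001-- ←essential
  m6: ---10,-01-0,-011-,0-11-,001--
  m7: -011-,0-11-,001--
  m8: 010-- ←essential
  m9: -10-1,010--
  m10: ---10,-101-,01-1-,010--
  m11: -10-1,-101-,01-1-,010--
  m14: ---10,0-11-,01-1-
  m15: 0-11-,01-1-
  m16: 10--0,100--
  m17: 1-0-1,100--
  m18: ---10,1-01-,10--0,10-1-,100--
  m19: 1-0-1,1-01-,10-1-,100--
  m20: -01-0,10--0
  m22: ---10,-01-0,-011-,10--0,10-1-
  m23: -011-,10-1-
  m25: -10-1,1-0-1
  m26: ---10,-101-,1-01-
  m27: -10-1,-101-,1-0-1,1-01-
  m30: ---10 ←essential
Essential: ---10, 001--, 010--
Petrick residual → -011-, 0-11-, 1-0-1, 10--0
Min cover (7 terms): de' + b'cd + a'cd + a'b'c + a'bc' + ac'e + ab'e'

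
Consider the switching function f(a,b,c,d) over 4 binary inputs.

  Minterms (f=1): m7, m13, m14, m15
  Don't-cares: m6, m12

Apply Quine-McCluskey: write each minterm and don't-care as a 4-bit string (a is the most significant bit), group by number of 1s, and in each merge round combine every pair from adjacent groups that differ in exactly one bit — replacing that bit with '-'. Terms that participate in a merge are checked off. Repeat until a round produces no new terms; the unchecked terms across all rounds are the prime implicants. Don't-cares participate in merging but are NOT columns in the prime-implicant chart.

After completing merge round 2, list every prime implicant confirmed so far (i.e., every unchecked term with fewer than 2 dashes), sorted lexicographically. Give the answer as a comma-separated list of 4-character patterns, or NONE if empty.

NONE

size-2^0 implicants → 0110(✓)  0111(✓)  1100(✓)  1101(✓)  1110(✓)  1111(✓)
size-2^1 implicants → -110(✓)  -111(✓)  011-(✓)  11-0(✓)  11-1(✓)  110-(✓)  111-(✓)
size-2^2 implicants → -11-  11--
Unchecked terms (primes): -11-, 11--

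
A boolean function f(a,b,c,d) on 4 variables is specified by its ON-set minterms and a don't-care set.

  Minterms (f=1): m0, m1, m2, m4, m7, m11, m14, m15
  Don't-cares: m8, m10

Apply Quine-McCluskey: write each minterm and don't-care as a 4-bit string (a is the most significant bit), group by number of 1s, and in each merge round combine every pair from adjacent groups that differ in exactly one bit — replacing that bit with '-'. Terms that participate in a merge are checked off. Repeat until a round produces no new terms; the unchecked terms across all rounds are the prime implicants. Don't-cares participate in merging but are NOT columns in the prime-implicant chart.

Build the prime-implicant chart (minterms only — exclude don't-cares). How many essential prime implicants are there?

[col 0] 0000*, 0001*, 0010*, 0100*, 0111*, 1000*, 1010*, 1011*, 1110*, 1111*
[col 1] -000*, -010*, -111, 0-00, 00-0*, 000-, 1-10*, 1-11*, 10-0*, 101-*, 111-*
[col 2] -0-0, 1-1-
Prime implicants: -0-0, -111, 0-00, 000-, 1-1-
PI chart (minterm → PIs covering it):
  0 | -0-0,0-00,000-
  1 | 000-  (sole → essential)
  2 | -0-0  (sole → essential)
  4 | 0-00  (sole → essential)
  7 | -111  (sole → essential)
  11 | 1-1-  (sole → essential)
  14 | 1-1-  (sole → essential)
  15 | -111,1-1-
Essential prime implicants: -0-0, -111, 0-00, 000-, 1-1-

5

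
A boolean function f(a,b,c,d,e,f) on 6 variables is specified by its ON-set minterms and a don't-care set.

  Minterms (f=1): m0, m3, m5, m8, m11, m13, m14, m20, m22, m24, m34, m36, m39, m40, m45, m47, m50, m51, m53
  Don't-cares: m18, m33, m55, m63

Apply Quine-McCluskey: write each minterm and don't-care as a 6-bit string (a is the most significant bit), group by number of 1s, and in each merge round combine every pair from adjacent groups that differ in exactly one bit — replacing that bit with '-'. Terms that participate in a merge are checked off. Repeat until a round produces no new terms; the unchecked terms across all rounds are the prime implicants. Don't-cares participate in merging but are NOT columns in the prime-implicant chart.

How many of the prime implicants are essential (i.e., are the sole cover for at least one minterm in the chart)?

11

[col 0] 000000*, 000011*, 000101*, 001000*, 001011*, 001101*, 001110, 010010*, 010100*, 010110*, 011000*, 100001, 100010*, 100100, 100111*, 101000*, 101101*, 101111*, 110010*, 110011*, 110101*, 110111*, 111111*
[col 1] -01000, -01101, -10010, 0-1000, 00-000, 00-011, 00-101, 010-10, 0101-0, 1-0010, 1-0111*, 1-1111*, 10-111*, 1011-1, 11-111*, 110-11, 11001-, 1101-1
[col 2] 1--111
Prime implicants: -01000, -01101, -10010, 0-1000, 00-000, 00-011, 00-101, 001110, 010-10, 0101-0, 1--111, 1-0010, 100001, 100100, 1011-1, 110-11, 11001-, 1101-1
PI chart (minterm → PIs covering it):
  0 | 00-000  (sole → essential)
  3 | 00-011  (sole → essential)
  5 | 00-101  (sole → essential)
  8 | -01000,0-1000,00-000
  11 | 00-011  (sole → essential)
  13 | -01101,00-101
  14 | 001110  (sole → essential)
  20 | 0101-0  (sole → essential)
  22 | 010-10,0101-0
  24 | 0-1000  (sole → essential)
  34 | 1-0010  (sole → essential)
  36 | 100100  (sole → essential)
  39 | 1--111  (sole → essential)
  40 | -01000  (sole → essential)
  45 | -01101,1011-1
  47 | 1--111,1011-1
  50 | -10010,1-0010,11001-
  51 | 110-11,11001-
  53 | 1101-1  (sole → essential)
Essential prime implicants: -01000, 0-1000, 00-000, 00-011, 00-101, 001110, 0101-0, 1--111, 1-0010, 100100, 1101-1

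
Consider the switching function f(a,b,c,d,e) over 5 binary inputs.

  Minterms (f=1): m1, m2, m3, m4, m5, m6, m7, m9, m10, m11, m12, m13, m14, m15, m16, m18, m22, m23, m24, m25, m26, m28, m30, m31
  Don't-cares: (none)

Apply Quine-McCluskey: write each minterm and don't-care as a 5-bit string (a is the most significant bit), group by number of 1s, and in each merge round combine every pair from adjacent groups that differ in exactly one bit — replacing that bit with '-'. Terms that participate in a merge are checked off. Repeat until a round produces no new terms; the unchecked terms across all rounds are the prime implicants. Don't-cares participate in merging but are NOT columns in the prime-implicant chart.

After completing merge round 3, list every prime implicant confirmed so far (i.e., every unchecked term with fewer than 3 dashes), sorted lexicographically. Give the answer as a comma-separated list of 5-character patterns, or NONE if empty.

-1001, -11-0, 1-0-0, 11--0, 1100-

[col 0] 00001*, 00010*, 00011*, 00100*, 00101*, 00110*, 00111*, 01001*, 01010*, 01011*, 01100*, 01101*, 01110*, 01111*, 10000*, 10010*, 10110*, 10111*, 11000*, 11001*, 11010*, 11100*, 11110*, 11111*
[col 1] -0010*, -0110*, -0111*, -1001, -1010*, -1100*, -1110*, -1111*, 0-001*, 0-010*, 0-011*, 0-100*, 0-101*, 0-110*, 0-111*, 00-01*, 00-10*, 00-11*, 000-1*, 0001-*, 001-0*, 001-1*, 0010-*, 0011-*, 01-01*, 01-10*, 01-11*, 010-1*, 0101-*, 011-0*, 011-1*, 0110-*, 0111-*, 1-000*, 1-010*, 1-110*, 1-111*, 10-10*, 100-0*, 1011-*, 11-00*, 11-10*, 110-0*, 1100-, 111-0*, 1111-*
[col 2] --010*, --110*, --111*, -0-10*, -011-*, -1-10*, -11-0, -111-*, 0--01*, 0--10*, 0--11*, 0-0-1*, 0-01-*, 0-1-0*, 0-1-1*, 0-10-*, 0-11-*, 00--1*, 00-1-*, 001--*, 01--1*, 01-1-*, 011--*, 1--10*, 1-0-0, 1-11-*, 11--0
[col 3] ---10, --11-, 0---1, 0--1-, 0-1--
Prime implicants: ---10, --11-, -1001, -11-0, 0---1, 0--1-, 0-1--, 1-0-0, 11--0, 1100-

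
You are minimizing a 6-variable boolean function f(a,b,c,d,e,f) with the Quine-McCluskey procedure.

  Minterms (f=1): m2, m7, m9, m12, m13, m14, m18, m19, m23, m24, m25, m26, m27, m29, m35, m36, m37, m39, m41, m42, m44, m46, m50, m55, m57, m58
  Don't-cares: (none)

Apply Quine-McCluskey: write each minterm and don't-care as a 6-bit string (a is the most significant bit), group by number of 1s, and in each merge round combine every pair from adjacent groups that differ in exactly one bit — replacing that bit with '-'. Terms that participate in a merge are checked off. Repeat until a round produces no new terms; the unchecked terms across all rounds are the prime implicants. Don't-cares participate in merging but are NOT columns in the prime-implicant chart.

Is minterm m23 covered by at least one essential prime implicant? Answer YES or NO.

[col 0] 000010*, 000111*, 001001*, 001100*, 001101*, 001110*, 010010*, 010011*, 010111*, 011000*, 011001*, 011010*, 011011*, 011101*, 100011*, 100100*, 100101*, 100111*, 101001*, 101010*, 101100*, 101110*, 110010*, 110111*, 111001*, 111010*
[col 1] -00111*, -01001*, -01100*, -01110*, -10010*, -10111*, -11001*, -11010*, 0-0010, 0-0111*, 0-1001*, 0-1101*, 001-01*, 0011-0*, 00110-, 01-010*, 01-011*, 010-11, 01001-*, 011-01*, 0110-0*, 0110-1*, 01100-*, 01101-*, 1-0111*, 1-1001*, 1-1010, 10-100, 100-11, 1001-1, 10010-, 101-10, 1011-0*, 11-010*
[col 2] --0111, --1001, -011-0, -1-010, 0-1-01, 01-01-, 0110--
Prime implicants: --0111, --1001, -011-0, -1-010, 0-0010, 0-1-01, 00110-, 01-01-, 010-11, 0110--, 1-1010, 10-100, 100-11, 1001-1, 10010-, 101-10
PI chart (minterm → PIs covering it):
  2 | 0-0010  (sole → essential)
  7 | --0111  (sole → essential)
  9 | --1001,0-1-01
  12 | -011-0,00110-
  13 | 0-1-01,00110-
  14 | -011-0  (sole → essential)
  18 | -1-010,0-0010,01-01-
  19 | 01-01-,010-11
  23 | --0111,010-11
  24 | 0110--  (sole → essential)
  25 | --1001,0-1-01,0110--
  26 | -1-010,01-01-,0110--
  27 | 01-01-,0110--
  29 | 0-1-01  (sole → essential)
  35 | 100-11  (sole → essential)
  36 | 10-100,10010-
  37 | 1001-1,10010-
  39 | --0111,100-11,1001-1
  41 | --1001  (sole → essential)
  42 | 1-1010,101-10
  44 | -011-0,10-100
  46 | -011-0,101-10
  50 | -1-010  (sole → essential)
  55 | --0111  (sole → essential)
  57 | --1001  (sole → essential)
  58 | -1-010,1-1010
Essential prime implicants: --0111, --1001, -011-0, -1-010, 0-0010, 0-1-01, 0110--, 100-11

YES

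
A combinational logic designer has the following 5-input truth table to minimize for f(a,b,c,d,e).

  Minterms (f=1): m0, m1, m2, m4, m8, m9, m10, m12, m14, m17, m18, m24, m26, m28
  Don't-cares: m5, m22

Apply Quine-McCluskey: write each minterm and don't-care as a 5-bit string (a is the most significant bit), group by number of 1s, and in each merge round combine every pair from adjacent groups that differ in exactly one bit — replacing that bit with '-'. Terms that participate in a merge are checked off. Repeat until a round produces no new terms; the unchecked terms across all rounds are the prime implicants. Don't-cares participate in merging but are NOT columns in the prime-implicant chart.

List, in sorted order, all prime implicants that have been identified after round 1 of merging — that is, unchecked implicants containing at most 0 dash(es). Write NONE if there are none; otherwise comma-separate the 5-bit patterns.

NONE

size-2^0 implicants → 00000(✓)  00001(✓)  00010(✓)  00100(✓)  00101(✓)  01000(✓)  01001(✓)  01010(✓)  01100(✓)  01110(✓)  10001(✓)  10010(✓)  10110(✓)  11000(✓)  11010(✓)  11100(✓)
size-2^1 implicants → -0001  -0010(✓)  -1000(✓)  -1010(✓)  -1100(✓)  0-000(✓)  0-001(✓)  0-010(✓)  0-100(✓)  00-00(✓)  00-01(✓)  000-0(✓)  0000-(✓)  0010-(✓)  01-00(✓)  01-10(✓)  010-0(✓)  0100-(✓)  011-0(✓)  1-010(✓)  10-10  11-00(✓)  110-0(✓)
size-2^2 implicants → --010  -1-00  -10-0  0--00  0-0-0  0-00-  00-0-  01--0
Unchecked terms (primes): --010, -0001, -1-00, -10-0, 0--00, 0-0-0, 0-00-, 00-0-, 01--0, 10-10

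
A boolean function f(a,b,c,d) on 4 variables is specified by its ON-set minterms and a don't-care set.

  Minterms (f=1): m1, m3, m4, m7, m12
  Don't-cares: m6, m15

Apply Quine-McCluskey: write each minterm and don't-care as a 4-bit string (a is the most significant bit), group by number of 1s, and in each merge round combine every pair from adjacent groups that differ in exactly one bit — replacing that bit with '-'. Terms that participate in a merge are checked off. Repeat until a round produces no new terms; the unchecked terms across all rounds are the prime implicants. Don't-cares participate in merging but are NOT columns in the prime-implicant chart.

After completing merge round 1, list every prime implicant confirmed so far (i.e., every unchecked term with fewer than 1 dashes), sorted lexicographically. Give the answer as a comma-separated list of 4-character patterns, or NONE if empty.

Round 0: 0001✓ 0011✓ 0100✓ 0110✓ 0111✓ 1100✓ 1111✓
Round 1: -100 -111 0-11 00-1 01-0 011-
PIs = {-100, -111, 0-11, 00-1, 01-0, 011-}

NONE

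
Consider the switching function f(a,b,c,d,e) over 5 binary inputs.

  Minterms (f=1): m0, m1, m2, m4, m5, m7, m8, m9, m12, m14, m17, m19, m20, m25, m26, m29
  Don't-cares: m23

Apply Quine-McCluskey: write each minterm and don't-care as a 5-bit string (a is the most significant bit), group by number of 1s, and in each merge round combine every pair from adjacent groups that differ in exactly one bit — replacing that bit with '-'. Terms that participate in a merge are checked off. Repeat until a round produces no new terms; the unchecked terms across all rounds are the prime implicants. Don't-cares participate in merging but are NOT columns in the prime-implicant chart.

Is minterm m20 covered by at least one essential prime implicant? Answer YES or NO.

YES

Round 0: 00000✓ 00001✓ 00010✓ 00100✓ 00101✓ 00111✓ 01000✓ 01001✓ 01100✓ 01110✓ 10001✓ 10011✓ 10100✓ 10111✓ 11001✓ 11010 11101✓
Round 1: -0001✓ -0100 -0111 -1001✓ 0-000✓ 0-001✓ 0-100✓ 00-00✓ 00-01✓ 000-0 0000-✓ 001-1 0010-✓ 01-00✓ 0100-✓ 011-0 1-001✓ 10-11 100-1 11-01
Round 2: --001 0--00 0-00- 00-0-
PIs = {--001, -0100, -0111, 0--00, 0-00-, 00-0-, 000-0, 001-1, 011-0, 10-11, 100-1, 11-01, 11010}
Coverage chart:
  m0: 0--00,0-00-,00-0-,000-0
  m1: --001,0-00-,00-0-
  m2: 000-0 ←essential
  m4: -0100,0--00,00-0-
  m5: 00-0-,001-1
  m7: -0111,001-1
  m8: 0--00,0-00-
  m9: --001,0-00-
  m12: 0--00,011-0
  m14: 011-0 ←essential
  m17: --001,100-1
  m19: 10-11,100-1
  m20: -0100 ←essential
  m25: --001,11-01
  m26: 11010 ←essential
  m29: 11-01 ←essential
Essential: -0100, 000-0, 011-0, 11-01, 11010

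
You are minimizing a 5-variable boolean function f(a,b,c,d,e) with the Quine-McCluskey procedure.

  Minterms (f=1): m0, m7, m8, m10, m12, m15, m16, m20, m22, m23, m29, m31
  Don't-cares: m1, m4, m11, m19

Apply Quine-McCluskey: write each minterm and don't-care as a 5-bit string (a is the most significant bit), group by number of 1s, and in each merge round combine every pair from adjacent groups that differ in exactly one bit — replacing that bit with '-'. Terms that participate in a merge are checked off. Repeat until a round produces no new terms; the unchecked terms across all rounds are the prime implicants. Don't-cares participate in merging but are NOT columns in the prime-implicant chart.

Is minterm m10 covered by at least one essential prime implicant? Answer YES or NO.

NO

[col 0] 00000*, 00001*, 00100*, 00111*, 01000*, 01010*, 01011*, 01100*, 01111*, 10000*, 10011*, 10100*, 10110*, 10111*, 11101*, 11111*
[col 1] -0000*, -0100*, -0111*, -1111*, 0-000*, 0-100*, 0-111*, 00-00*, 0000-, 01-00*, 01-11, 010-0, 0101-, 1-111*, 10-00*, 10-11, 101-0, 1011-, 111-1
[col 2] --111, -0-00, 0--00
Prime implicants: --111, -0-00, 0--00, 0000-, 01-11, 010-0, 0101-, 10-11, 101-0, 1011-, 111-1
PI chart (minterm → PIs covering it):
  0 | -0-00,0--00,0000-
  7 | --111  (sole → essential)
  8 | 0--00,010-0
  10 | 010-0,0101-
  12 | 0--00  (sole → essential)
  15 | --111,01-11
  16 | -0-00  (sole → essential)
  20 | -0-00,101-0
  22 | 101-0,1011-
  23 | --111,10-11,1011-
  29 | 111-1  (sole → essential)
  31 | --111,111-1
Essential prime implicants: --111, -0-00, 0--00, 111-1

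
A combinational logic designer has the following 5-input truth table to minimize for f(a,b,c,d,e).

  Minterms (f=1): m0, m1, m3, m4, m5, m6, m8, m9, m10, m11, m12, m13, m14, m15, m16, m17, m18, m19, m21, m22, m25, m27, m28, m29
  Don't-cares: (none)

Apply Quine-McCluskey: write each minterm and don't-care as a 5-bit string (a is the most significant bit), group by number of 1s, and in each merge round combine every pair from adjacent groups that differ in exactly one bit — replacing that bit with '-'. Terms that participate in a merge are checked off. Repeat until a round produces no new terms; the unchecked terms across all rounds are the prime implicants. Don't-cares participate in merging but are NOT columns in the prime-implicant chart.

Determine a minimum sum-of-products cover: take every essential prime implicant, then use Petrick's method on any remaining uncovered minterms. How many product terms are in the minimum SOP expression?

7

size-2^0 implicants → 00000(✓)  00001(✓)  00011(✓)  00100(✓)  00101(✓)  00110(✓)  01000(✓)  01001(✓)  01010(✓)  01011(✓)  01100(✓)  01101(✓)  01110(✓)  01111(✓)  10000(✓)  10001(✓)  10010(✓)  10011(✓)  10101(✓)  10110(✓)  11001(✓)  11011(✓)  11100(✓)  11101(✓)
size-2^1 implicants → -0000(✓)  -0001(✓)  -0011(✓)  -0101(✓)  -0110  -1001(✓)  -1011(✓)  -1100(✓)  -1101(✓)  0-000(✓)  0-001(✓)  0-011(✓)  0-100(✓)  0-101(✓)  0-110(✓)  00-00(✓)  00-01(✓)  000-1(✓)  0000-(✓)  001-0(✓)  0010-(✓)  01-00(✓)  01-01(✓)  01-10(✓)  01-11(✓)  010-0(✓)  010-1(✓)  0100-(✓)  0101-(✓)  011-0(✓)  011-1(✓)  0110-(✓)  0111-(✓)  1-001(✓)  1-011(✓)  1-101(✓)  10-01(✓)  10-10  100-0(✓)  100-1(✓)  1000-(✓)  1001-(✓)  11-01(✓)  110-1(✓)  1110-(✓)
size-2^2 implicants → --001(✓)  --011(✓)  --101(✓)  -0-01(✓)  -00-1(✓)  -000-  -1-01(✓)  -10-1(✓)  -110-  0--00(✓)  0--01(✓)  0-0-1(✓)  0-00-(✓)  0-1-0  0-10-(✓)  00-0-(✓)  01--0(✓)  01--1(✓)  01-0-(✓)  01-1-(✓)  010--(✓)  011--(✓)  1--01(✓)  1-0-1(✓)  100--
size-2^3 implicants → ---01  --0-1  0--0-  01---
Unchecked terms (primes): ---01, --0-1, -000-, -0110, -110-, 0--0-, 0-1-0, 01---, 10-10, 100--
Minterm coverage:
  m0 ⊆ -000-,0--0-
  m1 ⊆ ---01,--0-1,-000-,0--0-
  m3 ⊆ --0-1 [E]
  m4 ⊆ 0--0-,0-1-0
  m5 ⊆ ---01,0--0-
  m6 ⊆ -0110,0-1-0
  m8 ⊆ 0--0-,01---
  m9 ⊆ ---01,--0-1,0--0-,01---
  m10 ⊆ 01--- [E]
  m11 ⊆ --0-1,01---
  m12 ⊆ -110-,0--0-,0-1-0,01---
  m13 ⊆ ---01,-110-,0--0-,01---
  m14 ⊆ 0-1-0,01---
  m15 ⊆ 01--- [E]
  m16 ⊆ -000-,100--
  m17 ⊆ ---01,--0-1,-000-,100--
  m18 ⊆ 10-10,100--
  m19 ⊆ --0-1,100--
  m21 ⊆ ---01 [E]
  m22 ⊆ -0110,10-10
  m25 ⊆ ---01,--0-1
  m27 ⊆ --0-1 [E]
  m28 ⊆ -110- [E]
  m29 ⊆ ---01,-110-
E = {---01, --0-1, -110-, 01---}
Petrick residual → -000-, 0-1-0, 10-10
Cover = d'e + c'e + b'c'd' + bcd' + a'ce' + a'b + ab'de'  |cover|=7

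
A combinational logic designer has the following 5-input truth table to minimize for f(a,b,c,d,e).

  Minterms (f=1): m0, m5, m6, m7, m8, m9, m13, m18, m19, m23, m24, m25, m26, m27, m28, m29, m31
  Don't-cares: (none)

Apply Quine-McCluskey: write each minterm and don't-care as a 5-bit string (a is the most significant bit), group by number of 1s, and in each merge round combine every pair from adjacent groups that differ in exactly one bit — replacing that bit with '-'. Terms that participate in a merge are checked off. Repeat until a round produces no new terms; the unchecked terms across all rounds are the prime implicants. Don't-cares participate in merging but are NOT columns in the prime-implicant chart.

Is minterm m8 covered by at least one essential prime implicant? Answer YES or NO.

Round 0: 00000✓ 00101✓ 00110✓ 00111✓ 01000✓ 01001✓ 01101✓ 10010✓ 10011✓ 10111✓ 11000✓ 11001✓ 11010✓ 11011✓ 11100✓ 11101✓ 11111✓
Round 1: -0111 -1000✓ -1001✓ -1101✓ 0-000 0-101 001-1 0011- 01-01✓ 0100-✓ 1-010✓ 1-011✓ 1-111✓ 10-11✓ 1001-✓ 11-00✓ 11-01✓ 11-11✓ 110-0✓ 110-1✓ 1100-✓ 1101-✓ 111-1✓ 1110-✓
Round 2: -1-01 -100- 1--11 1-01- 11--1 11-0- 110--
PIs = {-0111, -1-01, -100-, 0-000, 0-101, 001-1, 0011-, 1--11, 1-01-, 11--1, 11-0-, 110--}
Coverage chart:
  m0: 0-000 ←essential
  m5: 0-101,001-1
  m6: 0011- ←essential
  m7: -0111,001-1,0011-
  m8: -100-,0-000
  m9: -1-01,-100-
  m13: -1-01,0-101
  m18: 1-01- ←essential
  m19: 1--11,1-01-
  m23: -0111,1--11
  m24: -100-,11-0-,110--
  m25: -1-01,-100-,11--1,11-0-,110--
  m26: 1-01-,110--
  m27: 1--11,1-01-,11--1,110--
  m28: 11-0- ←essential
  m29: -1-01,11--1,11-0-
  m31: 1--11,11--1
Essential: 0-000, 0011-, 1-01-, 11-0-

YES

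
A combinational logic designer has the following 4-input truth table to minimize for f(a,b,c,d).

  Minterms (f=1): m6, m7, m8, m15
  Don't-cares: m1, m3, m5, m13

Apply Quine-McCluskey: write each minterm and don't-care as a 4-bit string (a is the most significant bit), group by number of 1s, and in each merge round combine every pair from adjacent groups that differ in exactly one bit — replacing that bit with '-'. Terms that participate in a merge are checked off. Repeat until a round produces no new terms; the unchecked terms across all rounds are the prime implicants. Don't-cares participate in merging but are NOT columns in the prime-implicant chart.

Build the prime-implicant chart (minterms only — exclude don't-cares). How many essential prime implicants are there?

[col 0] 0001*, 0011*, 0101*, 0110*, 0111*, 1000, 1101*, 1111*
[col 1] -101*, -111*, 0-01*, 0-11*, 00-1*, 01-1*, 011-, 11-1*
[col 2] -1-1, 0--1
Prime implicants: -1-1, 0--1, 011-, 1000
PI chart (minterm → PIs covering it):
  6 | 011-  (sole → essential)
  7 | -1-1,0--1,011-
  8 | 1000  (sole → essential)
  15 | -1-1  (sole → essential)
Essential prime implicants: -1-1, 011-, 1000

3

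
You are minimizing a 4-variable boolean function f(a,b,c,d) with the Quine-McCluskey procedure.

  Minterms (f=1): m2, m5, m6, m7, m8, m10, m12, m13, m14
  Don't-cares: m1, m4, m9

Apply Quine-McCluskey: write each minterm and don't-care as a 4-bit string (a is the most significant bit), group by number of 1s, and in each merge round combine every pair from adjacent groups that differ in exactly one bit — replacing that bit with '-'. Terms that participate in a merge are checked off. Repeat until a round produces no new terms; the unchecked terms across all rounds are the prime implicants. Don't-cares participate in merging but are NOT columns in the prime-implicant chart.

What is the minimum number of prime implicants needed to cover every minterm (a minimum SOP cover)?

Round 0: 0001✓ 0010✓ 0100✓ 0101✓ 0110✓ 0111✓ 1000✓ 1001✓ 1010✓ 1100✓ 1101✓ 1110✓
Round 1: -001✓ -010✓ -100✓ -101✓ -110✓ 0-01✓ 0-10✓ 01-0✓ 01-1✓ 010-✓ 011-✓ 1-00✓ 1-01✓ 1-10✓ 10-0✓ 100-✓ 11-0✓ 110-✓
Round 2: --01 --10 -1-0 -10- 01-- 1--0 1-0-
PIs = {--01, --10, -1-0, -10-, 01--, 1--0, 1-0-}
Coverage chart:
  m2: --10 ←essential
  m5: --01,-10-,01--
  m6: --10,-1-0,01--
  m7: 01-- ←essential
  m8: 1--0,1-0-
  m10: --10,1--0
  m12: -1-0,-10-,1--0,1-0-
  m13: --01,-10-,1-0-
  m14: --10,-1-0,1--0
Essential: --10, 01--
Petrick residual → 1-0-
Min cover (3 terms): cd' + a'b + ac'

3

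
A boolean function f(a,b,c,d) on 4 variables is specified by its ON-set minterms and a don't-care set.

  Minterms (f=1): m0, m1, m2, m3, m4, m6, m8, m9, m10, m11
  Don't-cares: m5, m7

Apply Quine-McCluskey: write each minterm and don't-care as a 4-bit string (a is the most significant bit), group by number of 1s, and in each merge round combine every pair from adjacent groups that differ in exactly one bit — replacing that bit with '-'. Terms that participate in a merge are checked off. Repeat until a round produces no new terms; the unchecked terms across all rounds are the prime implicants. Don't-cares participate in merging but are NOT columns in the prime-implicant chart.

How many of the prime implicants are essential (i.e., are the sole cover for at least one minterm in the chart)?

2

Round 0: 0000✓ 0001✓ 0010✓ 0011✓ 0100✓ 0101✓ 0110✓ 0111✓ 1000✓ 1001✓ 1010✓ 1011✓
Round 1: -000✓ -001✓ -010✓ -011✓ 0-00✓ 0-01✓ 0-10✓ 0-11✓ 00-0✓ 00-1✓ 000-✓ 001-✓ 01-0✓ 01-1✓ 010-✓ 011-✓ 10-0✓ 10-1✓ 100-✓ 101-✓
Round 2: -0-0✓ -0-1✓ -00-✓ -01-✓ 0--0✓ 0--1✓ 0-0-✓ 0-1-✓ 00--✓ 01--✓ 10--✓
Round 3: -0-- 0---
PIs = {-0--, 0---}
Coverage chart:
  m0: -0--,0---
  m1: -0--,0---
  m2: -0--,0---
  m3: -0--,0---
  m4: 0--- ←essential
  m6: 0--- ←essential
  m8: -0-- ←essential
  m9: -0-- ←essential
  m10: -0-- ←essential
  m11: -0-- ←essential
Essential: -0--, 0---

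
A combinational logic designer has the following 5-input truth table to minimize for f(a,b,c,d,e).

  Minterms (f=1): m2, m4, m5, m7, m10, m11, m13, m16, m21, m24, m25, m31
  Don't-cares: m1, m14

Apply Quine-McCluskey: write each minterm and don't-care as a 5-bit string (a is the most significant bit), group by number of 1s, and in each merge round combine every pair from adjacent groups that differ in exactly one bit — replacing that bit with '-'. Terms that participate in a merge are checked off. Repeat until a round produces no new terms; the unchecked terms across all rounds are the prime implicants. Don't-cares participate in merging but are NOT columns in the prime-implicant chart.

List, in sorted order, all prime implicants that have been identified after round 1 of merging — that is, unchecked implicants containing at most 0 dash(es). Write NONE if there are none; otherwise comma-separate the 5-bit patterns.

11111

[col 0] 00001*, 00010*, 00100*, 00101*, 00111*, 01010*, 01011*, 01101*, 01110*, 10000*, 10101*, 11000*, 11001*, 11111
[col 1] -0101, 0-010, 0-101, 00-01, 001-1, 0010-, 01-10, 0101-, 1-000, 1100-
Prime implicants: -0101, 0-010, 0-101, 00-01, 001-1, 0010-, 01-10, 0101-, 1-000, 1100-, 11111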